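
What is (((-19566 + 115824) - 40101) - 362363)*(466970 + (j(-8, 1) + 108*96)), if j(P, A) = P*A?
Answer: -146161309980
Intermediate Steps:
j(P, A) = A*P
(((-19566 + 115824) - 40101) - 362363)*(466970 + (j(-8, 1) + 108*96)) = (((-19566 + 115824) - 40101) - 362363)*(466970 + (1*(-8) + 108*96)) = ((96258 - 40101) - 362363)*(466970 + (-8 + 10368)) = (56157 - 362363)*(466970 + 10360) = -306206*477330 = -146161309980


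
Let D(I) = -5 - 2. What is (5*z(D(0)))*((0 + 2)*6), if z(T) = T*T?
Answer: 2940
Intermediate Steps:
D(I) = -7
z(T) = T²
(5*z(D(0)))*((0 + 2)*6) = (5*(-7)²)*((0 + 2)*6) = (5*49)*(2*6) = 245*12 = 2940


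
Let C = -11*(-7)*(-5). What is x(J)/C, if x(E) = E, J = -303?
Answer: 303/385 ≈ 0.78701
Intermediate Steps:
C = -385 (C = 77*(-5) = -385)
x(J)/C = -303/(-385) = -303*(-1/385) = 303/385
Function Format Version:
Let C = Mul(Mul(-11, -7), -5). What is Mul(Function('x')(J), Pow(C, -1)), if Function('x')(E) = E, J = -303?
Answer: Rational(303, 385) ≈ 0.78701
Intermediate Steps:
C = -385 (C = Mul(77, -5) = -385)
Mul(Function('x')(J), Pow(C, -1)) = Mul(-303, Pow(-385, -1)) = Mul(-303, Rational(-1, 385)) = Rational(303, 385)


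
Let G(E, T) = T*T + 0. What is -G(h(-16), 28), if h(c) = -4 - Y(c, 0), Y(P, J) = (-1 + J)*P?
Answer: -784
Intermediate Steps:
Y(P, J) = P*(-1 + J)
h(c) = -4 + c (h(c) = -4 - c*(-1 + 0) = -4 - c*(-1) = -4 - (-1)*c = -4 + c)
G(E, T) = T² (G(E, T) = T² + 0 = T²)
-G(h(-16), 28) = -1*28² = -1*784 = -784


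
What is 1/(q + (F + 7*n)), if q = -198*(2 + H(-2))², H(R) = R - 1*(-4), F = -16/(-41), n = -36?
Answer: -41/140204 ≈ -0.00029243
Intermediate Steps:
F = 16/41 (F = -16*(-1/41) = 16/41 ≈ 0.39024)
H(R) = 4 + R (H(R) = R + 4 = 4 + R)
q = -3168 (q = -198*(2 + (4 - 2))² = -198*(2 + 2)² = -198*4² = -198*16 = -3168)
1/(q + (F + 7*n)) = 1/(-3168 + (16/41 + 7*(-36))) = 1/(-3168 + (16/41 - 252)) = 1/(-3168 - 10316/41) = 1/(-140204/41) = -41/140204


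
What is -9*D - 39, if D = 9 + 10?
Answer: -210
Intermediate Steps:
D = 19
-9*D - 39 = -9*19 - 39 = -171 - 39 = -210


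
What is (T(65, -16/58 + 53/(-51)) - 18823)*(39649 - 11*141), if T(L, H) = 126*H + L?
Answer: -355430871632/493 ≈ -7.2096e+8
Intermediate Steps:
T(L, H) = L + 126*H
(T(65, -16/58 + 53/(-51)) - 18823)*(39649 - 11*141) = ((65 + 126*(-16/58 + 53/(-51))) - 18823)*(39649 - 11*141) = ((65 + 126*(-16*1/58 + 53*(-1/51))) - 18823)*(39649 - 1551) = ((65 + 126*(-8/29 - 53/51)) - 18823)*38098 = ((65 + 126*(-1945/1479)) - 18823)*38098 = ((65 - 81690/493) - 18823)*38098 = (-49645/493 - 18823)*38098 = -9329384/493*38098 = -355430871632/493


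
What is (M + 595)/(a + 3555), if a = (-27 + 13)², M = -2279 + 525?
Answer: -1159/3751 ≈ -0.30898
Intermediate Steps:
M = -1754
a = 196 (a = (-14)² = 196)
(M + 595)/(a + 3555) = (-1754 + 595)/(196 + 3555) = -1159/3751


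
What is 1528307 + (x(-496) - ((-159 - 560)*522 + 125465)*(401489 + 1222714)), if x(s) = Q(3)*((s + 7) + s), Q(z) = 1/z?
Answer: 1217440560413/3 ≈ 4.0581e+11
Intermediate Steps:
x(s) = 7/3 + 2*s/3 (x(s) = ((s + 7) + s)/3 = ((7 + s) + s)/3 = (7 + 2*s)/3 = 7/3 + 2*s/3)
1528307 + (x(-496) - ((-159 - 560)*522 + 125465)*(401489 + 1222714)) = 1528307 + ((7/3 + (⅔)*(-496)) - ((-159 - 560)*522 + 125465)*(401489 + 1222714)) = 1528307 + ((7/3 - 992/3) - (-719*522 + 125465)*1624203) = 1528307 + (-985/3 - (-375318 + 125465)*1624203) = 1528307 + (-985/3 - (-249853)*1624203) = 1528307 + (-985/3 - 1*(-405811992159)) = 1528307 + (-985/3 + 405811992159) = 1528307 + 1217435975492/3 = 1217440560413/3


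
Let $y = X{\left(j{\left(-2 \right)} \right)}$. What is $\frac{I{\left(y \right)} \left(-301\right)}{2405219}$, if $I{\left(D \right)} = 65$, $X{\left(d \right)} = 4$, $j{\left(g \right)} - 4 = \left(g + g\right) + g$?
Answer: $- \frac{19565}{2405219} \approx -0.0081344$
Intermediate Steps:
$j{\left(g \right)} = 4 + 3 g$ ($j{\left(g \right)} = 4 + \left(\left(g + g\right) + g\right) = 4 + \left(2 g + g\right) = 4 + 3 g$)
$y = 4$
$\frac{I{\left(y \right)} \left(-301\right)}{2405219} = \frac{65 \left(-301\right)}{2405219} = \left(-19565\right) \frac{1}{2405219} = - \frac{19565}{2405219}$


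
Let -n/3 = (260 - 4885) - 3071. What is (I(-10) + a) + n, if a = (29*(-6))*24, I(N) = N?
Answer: 18902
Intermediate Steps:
a = -4176 (a = -174*24 = -4176)
n = 23088 (n = -3*((260 - 4885) - 3071) = -3*(-4625 - 3071) = -3*(-7696) = 23088)
(I(-10) + a) + n = (-10 - 4176) + 23088 = -4186 + 23088 = 18902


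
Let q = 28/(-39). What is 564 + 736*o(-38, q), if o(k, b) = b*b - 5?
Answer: -4162412/1521 ≈ -2736.6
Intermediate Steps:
q = -28/39 (q = 28*(-1/39) = -28/39 ≈ -0.71795)
o(k, b) = -5 + b² (o(k, b) = b² - 5 = -5 + b²)
564 + 736*o(-38, q) = 564 + 736*(-5 + (-28/39)²) = 564 + 736*(-5 + 784/1521) = 564 + 736*(-6821/1521) = 564 - 5020256/1521 = -4162412/1521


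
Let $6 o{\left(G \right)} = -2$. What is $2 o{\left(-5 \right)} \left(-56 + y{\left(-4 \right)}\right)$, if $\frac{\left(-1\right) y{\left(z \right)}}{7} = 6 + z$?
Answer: $\frac{140}{3} \approx 46.667$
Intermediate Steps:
$o{\left(G \right)} = - \frac{1}{3}$ ($o{\left(G \right)} = \frac{1}{6} \left(-2\right) = - \frac{1}{3}$)
$y{\left(z \right)} = -42 - 7 z$ ($y{\left(z \right)} = - 7 \left(6 + z\right) = -42 - 7 z$)
$2 o{\left(-5 \right)} \left(-56 + y{\left(-4 \right)}\right) = 2 \left(- \frac{1}{3}\right) \left(-56 - 14\right) = - \frac{2 \left(-56 + \left(-42 + 28\right)\right)}{3} = - \frac{2 \left(-56 - 14\right)}{3} = \left(- \frac{2}{3}\right) \left(-70\right) = \frac{140}{3}$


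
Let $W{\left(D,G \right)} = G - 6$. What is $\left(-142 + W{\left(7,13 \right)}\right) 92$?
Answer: $-12420$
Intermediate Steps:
$W{\left(D,G \right)} = -6 + G$
$\left(-142 + W{\left(7,13 \right)}\right) 92 = \left(-142 + \left(-6 + 13\right)\right) 92 = \left(-142 + 7\right) 92 = \left(-135\right) 92 = -12420$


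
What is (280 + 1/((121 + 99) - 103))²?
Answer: 1073283121/13689 ≈ 78405.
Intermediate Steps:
(280 + 1/((121 + 99) - 103))² = (280 + 1/(220 - 103))² = (280 + 1/117)² = (32761/117)² = 1073283121/13689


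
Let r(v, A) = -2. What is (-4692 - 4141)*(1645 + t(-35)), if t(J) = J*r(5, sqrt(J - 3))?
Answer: -15148595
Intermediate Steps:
t(J) = -2*J (t(J) = J*(-2) = -2*J)
(-4692 - 4141)*(1645 + t(-35)) = (-4692 - 4141)*(1645 - 2*(-35)) = -8833*(1645 + 70) = -8833*1715 = -15148595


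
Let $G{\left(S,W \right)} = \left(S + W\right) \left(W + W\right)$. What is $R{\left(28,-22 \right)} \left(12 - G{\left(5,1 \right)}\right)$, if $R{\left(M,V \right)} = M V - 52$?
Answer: $0$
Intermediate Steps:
$R{\left(M,V \right)} = -52 + M V$
$G{\left(S,W \right)} = 2 W \left(S + W\right)$ ($G{\left(S,W \right)} = \left(S + W\right) 2 W = 2 W \left(S + W\right)$)
$R{\left(28,-22 \right)} \left(12 - G{\left(5,1 \right)}\right) = \left(-52 + 28 \left(-22\right)\right) \left(12 - 2 \cdot 1 \left(5 + 1\right)\right) = \left(-52 - 616\right) \left(12 - 2 \cdot 1 \cdot 6\right) = - 668 \left(12 - 12\right) = \left(-668\right) 0 = 0$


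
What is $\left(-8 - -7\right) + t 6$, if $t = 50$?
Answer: $299$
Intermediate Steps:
$\left(-8 - -7\right) + t 6 = \left(-8 - -7\right) + 50 \cdot 6 = \left(-8 + 7\right) + 300 = -1 + 300 = 299$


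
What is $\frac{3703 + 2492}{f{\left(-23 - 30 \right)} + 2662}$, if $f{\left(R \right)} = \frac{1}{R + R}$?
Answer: $\frac{218890}{94057} \approx 2.3272$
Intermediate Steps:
$f{\left(R \right)} = \frac{1}{2 R}$
$\frac{3703 + 2492}{f{\left(-23 - 30 \right)} + 2662} = \frac{3703 + 2492}{\frac{1}{2 \left(-23 - 30\right)} + 2662} = \frac{6195}{\frac{1}{2 \left(-53\right)} + 2662} = \frac{6195}{\frac{1}{2} \left(- \frac{1}{53}\right) + 2662} = \frac{6195}{- \frac{1}{106} + 2662} = \frac{6195}{\frac{282171}{106}} = 6195 \cdot \frac{106}{282171} = \frac{218890}{94057}$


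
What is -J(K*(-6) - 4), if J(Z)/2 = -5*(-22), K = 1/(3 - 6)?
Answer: -220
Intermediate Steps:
K = -⅓ (K = 1/(-3) = -⅓ ≈ -0.33333)
J(Z) = 220 (J(Z) = 2*(-5*(-22)) = 2*110 = 220)
-J(K*(-6) - 4) = -1*220 = -220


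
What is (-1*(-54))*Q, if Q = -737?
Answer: -39798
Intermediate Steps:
(-1*(-54))*Q = -1*(-54)*(-737) = 54*(-737) = -39798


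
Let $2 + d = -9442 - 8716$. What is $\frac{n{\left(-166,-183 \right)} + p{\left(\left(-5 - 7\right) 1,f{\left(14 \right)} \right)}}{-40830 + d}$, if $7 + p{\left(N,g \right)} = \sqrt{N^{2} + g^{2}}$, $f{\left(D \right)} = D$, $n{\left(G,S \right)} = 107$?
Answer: $- \frac{10}{5899} - \frac{\sqrt{85}}{29495} \approx -0.0020078$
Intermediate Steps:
$d = -18160$ ($d = -2 - 18158 = -18160$)
$p{\left(N,g \right)} = -7 + \sqrt{N^{2} + g^{2}}$
$\frac{n{\left(-166,-183 \right)} + p{\left(\left(-5 - 7\right) 1,f{\left(14 \right)} \right)}}{-40830 + d} = \frac{107 - \left(7 - \sqrt{\left(\left(-5 - 7\right) 1\right)^{2} + 14^{2}}\right)}{-40830 - 18160} = \frac{107 - \left(7 - \sqrt{\left(\left(-12\right) 1\right)^{2} + 196}\right)}{-58990} = \left(107 - \left(7 - \sqrt{\left(-12\right)^{2} + 196}\right)\right) \left(- \frac{1}{58990}\right) = \left(107 - \left(7 - \sqrt{144 + 196}\right)\right) \left(- \frac{1}{58990}\right) = \left(107 - \left(7 - \sqrt{340}\right)\right) \left(- \frac{1}{58990}\right) = \left(107 - \left(7 - 2 \sqrt{85}\right)\right) \left(- \frac{1}{58990}\right) = \left(100 + 2 \sqrt{85}\right) \left(- \frac{1}{58990}\right) = - \frac{10}{5899} - \frac{\sqrt{85}}{29495}$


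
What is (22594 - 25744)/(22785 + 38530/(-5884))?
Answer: -1853460/13402841 ≈ -0.13829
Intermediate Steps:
(22594 - 25744)/(22785 + 38530/(-5884)) = -3150/(22785 + 38530*(-1/5884)) = -3150/(22785 - 19265/2942) = -3150/67014205/2942 = -3150*2942/67014205 = -1853460/13402841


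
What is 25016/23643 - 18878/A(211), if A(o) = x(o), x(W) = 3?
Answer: -148752502/23643 ≈ -6291.6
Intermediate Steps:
A(o) = 3
25016/23643 - 18878/A(211) = 25016/23643 - 18878/3 = -148752502/23643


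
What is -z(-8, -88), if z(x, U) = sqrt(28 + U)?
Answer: -2*I*sqrt(15) ≈ -7.746*I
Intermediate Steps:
-z(-8, -88) = -sqrt(28 - 88) = -sqrt(-60) = -2*I*sqrt(15)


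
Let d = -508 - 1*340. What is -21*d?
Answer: 17808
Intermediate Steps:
d = -848 (d = -508 - 340 = -848)
-21*d = -21*(-848) = 17808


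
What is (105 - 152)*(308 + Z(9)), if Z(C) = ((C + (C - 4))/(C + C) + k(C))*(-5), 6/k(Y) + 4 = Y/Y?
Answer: -132869/9 ≈ -14763.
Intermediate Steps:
k(Y) = -2 (k(Y) = 6/(-4 + Y/Y) = 6/(-4 + 1) = 6/(-3) = 6*(-⅓) = -2)
Z(C) = 10 - 5*(-4 + 2*C)/(2*C) (Z(C) = ((C + (C - 4))/(C + C) - 2)*(-5) = ((C + (-4 + C))/((2*C)) - 2)*(-5) = ((-4 + 2*C)*(1/(2*C)) - 2)*(-5) = ((-4 + 2*C)/(2*C) - 2)*(-5) = (-2 + (-4 + 2*C)/(2*C))*(-5) = 10 - 5*(-4 + 2*C)/(2*C))
(105 - 152)*(308 + Z(9)) = (105 - 152)*(308 + (5 + 10/9)) = -47*(308 + (5 + 10*(⅑))) = -47*(308 + (5 + 10/9)) = -47*(308 + 55/9) = -47*2827/9 = -132869/9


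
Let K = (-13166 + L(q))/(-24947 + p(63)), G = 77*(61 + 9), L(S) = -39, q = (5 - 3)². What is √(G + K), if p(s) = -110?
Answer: √3384459889795/25057 ≈ 73.420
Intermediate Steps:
q = 4 (q = 2² = 4)
G = 5390 (G = 77*70 = 5390)
K = 13205/25057 (K = (-13166 - 39)/(-24947 - 110) = -13205/(-25057) = -13205*(-1/25057) = 13205/25057 ≈ 0.52700)
√(G + K) = √(5390 + 13205/25057) = √(135070435/25057) = √3384459889795/25057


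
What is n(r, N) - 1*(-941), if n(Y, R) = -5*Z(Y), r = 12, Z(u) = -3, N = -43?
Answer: 956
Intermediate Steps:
n(Y, R) = 15 (n(Y, R) = -5*(-3) = 15)
n(r, N) - 1*(-941) = 15 - 1*(-941) = 15 + 941 = 956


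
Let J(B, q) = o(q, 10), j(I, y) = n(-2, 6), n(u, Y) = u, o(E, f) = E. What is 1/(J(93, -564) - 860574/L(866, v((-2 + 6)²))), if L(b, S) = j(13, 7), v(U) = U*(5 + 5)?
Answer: 1/429723 ≈ 2.3271e-6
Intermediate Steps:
v(U) = 10*U (v(U) = U*10 = 10*U)
j(I, y) = -2
J(B, q) = q
L(b, S) = -2
1/(J(93, -564) - 860574/L(866, v((-2 + 6)²))) = 1/(-564 - 860574/(-2)) = 1/(-564 - 860574*(-½)) = 1/(-564 + 430287) = 1/429723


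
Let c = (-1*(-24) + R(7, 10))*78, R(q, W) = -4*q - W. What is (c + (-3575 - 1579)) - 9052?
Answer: -15298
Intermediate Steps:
R(q, W) = -W - 4*q
c = -1092 (c = (-1*(-24) + (-1*10 - 4*7))*78 = (24 + (-10 - 28))*78 = (24 - 38)*78 = -14*78 = -1092)
(c + (-3575 - 1579)) - 9052 = (-1092 + (-3575 - 1579)) - 9052 = (-1092 - 5154) - 9052 = -6246 - 9052 = -15298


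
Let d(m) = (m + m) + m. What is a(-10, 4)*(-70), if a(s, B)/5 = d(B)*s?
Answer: 42000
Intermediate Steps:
d(m) = 3*m (d(m) = 2*m + m = 3*m)
a(s, B) = 15*B*s (a(s, B) = 5*((3*B)*s) = 5*(3*B*s) = 15*B*s)
a(-10, 4)*(-70) = (15*4*(-10))*(-70) = -600*(-70) = 42000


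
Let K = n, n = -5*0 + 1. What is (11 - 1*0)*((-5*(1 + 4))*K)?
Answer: -275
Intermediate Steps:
n = 1 (n = 0 + 1 = 1)
K = 1
(11 - 1*0)*((-5*(1 + 4))*K) = (11 - 1*0)*(-5*(1 + 4)*1) = (11 + 0)*(-5*5*1) = 11*(-25*1) = 11*(-25) = -275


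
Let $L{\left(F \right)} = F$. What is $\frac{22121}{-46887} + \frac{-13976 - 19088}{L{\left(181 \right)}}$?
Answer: $- \frac{1554275669}{8486547} \approx -183.15$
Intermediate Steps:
$\frac{22121}{-46887} + \frac{-13976 - 19088}{L{\left(181 \right)}} = \frac{22121}{-46887} + \frac{-13976 - 19088}{181} = 22121 \left(- \frac{1}{46887}\right) + \left(-13976 - 19088\right) \frac{1}{181} = - \frac{22121}{46887} - \frac{33064}{181} = - \frac{1554275669}{8486547}$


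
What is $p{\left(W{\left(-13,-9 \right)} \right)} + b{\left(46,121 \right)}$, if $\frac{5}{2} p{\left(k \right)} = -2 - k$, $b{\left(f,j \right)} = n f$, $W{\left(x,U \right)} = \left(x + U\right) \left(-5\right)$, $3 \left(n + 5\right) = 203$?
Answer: $\frac{42568}{15} \approx 2837.9$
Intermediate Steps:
$n = \frac{188}{3}$ ($n = -5 + \frac{1}{3} \cdot 203 = -5 + \frac{203}{3} = \frac{188}{3} \approx 62.667$)
$W{\left(x,U \right)} = - 5 U - 5 x$ ($W{\left(x,U \right)} = \left(U + x\right) \left(-5\right) = - 5 U - 5 x$)
$b{\left(f,j \right)} = \frac{188 f}{3}$
$p{\left(k \right)} = - \frac{4}{5} - \frac{2 k}{5}$ ($p{\left(k \right)} = \frac{2 \left(-2 - k\right)}{5} = - \frac{4}{5} - \frac{2 k}{5}$)
$p{\left(W{\left(-13,-9 \right)} \right)} + b{\left(46,121 \right)} = \left(- \frac{4}{5} - \frac{2 \left(\left(-5\right) \left(-9\right) - -65\right)}{5}\right) + \frac{188}{3} \cdot 46 = \left(- \frac{4}{5} - \frac{2 \left(45 + 65\right)}{5}\right) + \frac{8648}{3} = \left(- \frac{4}{5} - 44\right) + \frac{8648}{3} = - \frac{224}{5} + \frac{8648}{3} = \frac{42568}{15}$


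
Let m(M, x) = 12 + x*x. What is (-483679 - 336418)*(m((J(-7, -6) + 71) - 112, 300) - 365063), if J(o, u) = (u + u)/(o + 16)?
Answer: 225568499947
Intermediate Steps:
J(o, u) = 2*u/(16 + o) (J(o, u) = (2*u)/(16 + o) = 2*u/(16 + o))
m(M, x) = 12 + x²
(-483679 - 336418)*(m((J(-7, -6) + 71) - 112, 300) - 365063) = (-483679 - 336418)*((12 + 300²) - 365063) = -820097*((12 + 90000) - 365063) = -820097*(90012 - 365063) = -820097*(-275051) = 225568499947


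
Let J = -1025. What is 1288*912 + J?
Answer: 1173631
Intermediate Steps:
1288*912 + J = 1288*912 - 1025 = 1174656 - 1025 = 1173631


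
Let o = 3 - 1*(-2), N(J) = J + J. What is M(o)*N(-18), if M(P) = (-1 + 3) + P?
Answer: -252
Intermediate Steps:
N(J) = 2*J
o = 5 (o = 3 + 2 = 5)
M(P) = 2 + P
M(o)*N(-18) = (2 + 5)*(2*(-18)) = 7*(-36) = -252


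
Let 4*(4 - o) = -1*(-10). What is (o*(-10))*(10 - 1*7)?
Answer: -45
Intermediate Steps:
o = 3/2 (o = 4 - (-1)*(-10)/4 = 4 - ¼*10 = 4 - 5/2 = 3/2 ≈ 1.5000)
(o*(-10))*(10 - 1*7) = ((3/2)*(-10))*(10 - 1*7) = -15*(10 - 7) = -15*3 = -45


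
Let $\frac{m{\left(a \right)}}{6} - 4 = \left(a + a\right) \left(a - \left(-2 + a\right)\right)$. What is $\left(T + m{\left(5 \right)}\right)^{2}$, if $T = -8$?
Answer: $18496$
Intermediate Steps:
$m{\left(a \right)} = 24 + 24 a$ ($m{\left(a \right)} = 24 + 6 \left(a + a\right) \left(a - \left(-2 + a\right)\right) = 24 + 6 \cdot 2 a 2 = 24 + 6 \cdot 4 a = 24 + 24 a$)
$\left(T + m{\left(5 \right)}\right)^{2} = \left(-8 + \left(24 + 24 \cdot 5\right)\right)^{2} = \left(-8 + \left(24 + 120\right)\right)^{2} = \left(-8 + 144\right)^{2} = 136^{2} = 18496$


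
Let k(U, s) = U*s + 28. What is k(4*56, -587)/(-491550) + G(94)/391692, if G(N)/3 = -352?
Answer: 141590982/534822785 ≈ 0.26474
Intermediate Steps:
G(N) = -1056 (G(N) = 3*(-352) = -1056)
k(U, s) = 28 + U*s
k(4*56, -587)/(-491550) + G(94)/391692 = (28 + (4*56)*(-587))/(-491550) - 1056/391692 = (28 + 224*(-587))*(-1/491550) - 1056*1/391692 = (28 - 131488)*(-1/491550) - 88/32641 = -131460*(-1/491550) - 88/32641 = 4382/16385 - 88/32641 = 141590982/534822785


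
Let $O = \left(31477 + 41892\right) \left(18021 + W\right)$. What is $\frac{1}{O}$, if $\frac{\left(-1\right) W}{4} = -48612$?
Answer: $\frac{1}{15588638061} \approx 6.4149 \cdot 10^{-11}$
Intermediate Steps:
$W = 194448$ ($W = \left(-4\right) \left(-48612\right) = 194448$)
$O = 15588638061$ ($O = \left(31477 + 41892\right) \left(18021 + 194448\right) = 73369 \cdot 212469 = 15588638061$)
$\frac{1}{O} = \frac{1}{15588638061}$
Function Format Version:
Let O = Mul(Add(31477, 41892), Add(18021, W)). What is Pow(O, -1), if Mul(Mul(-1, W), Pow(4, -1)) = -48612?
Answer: Rational(1, 15588638061) ≈ 6.4149e-11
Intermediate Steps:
W = 194448 (W = Mul(-4, -48612) = 194448)
O = 15588638061 (O = Mul(Add(31477, 41892), Add(18021, 194448)) = Mul(73369, 212469) = 15588638061)
Pow(O, -1) = Pow(15588638061, -1) = Rational(1, 15588638061)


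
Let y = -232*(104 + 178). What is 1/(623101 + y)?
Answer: 1/557677 ≈ 1.7932e-6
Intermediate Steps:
y = -65424 (y = -232*282 = -65424)
1/(623101 + y) = 1/(623101 - 65424) = 1/557677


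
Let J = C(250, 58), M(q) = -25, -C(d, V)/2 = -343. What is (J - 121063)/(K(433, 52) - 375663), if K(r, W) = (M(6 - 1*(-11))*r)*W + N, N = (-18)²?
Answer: 120377/938239 ≈ 0.12830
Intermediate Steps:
C(d, V) = 686 (C(d, V) = -2*(-343) = 686)
J = 686
N = 324
K(r, W) = 324 - 25*W*r (K(r, W) = (-25*r)*W + 324 = -25*W*r + 324 = 324 - 25*W*r)
(J - 121063)/(K(433, 52) - 375663) = (686 - 121063)/((324 - 25*52*433) - 375663) = -120377/((324 - 562900) - 375663) = -120377/(-562576 - 375663) = -120377/(-938239) = -120377*(-1/938239) = 120377/938239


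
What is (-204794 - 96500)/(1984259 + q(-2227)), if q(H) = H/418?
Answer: -125940892/829418035 ≈ -0.15184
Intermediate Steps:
q(H) = H/418 (q(H) = H*(1/418) = H/418)
(-204794 - 96500)/(1984259 + q(-2227)) = (-204794 - 96500)/(1984259 + (1/418)*(-2227)) = -301294/(1984259 - 2227/418) = -301294/829418035/418 = -301294*418/829418035 = -125940892/829418035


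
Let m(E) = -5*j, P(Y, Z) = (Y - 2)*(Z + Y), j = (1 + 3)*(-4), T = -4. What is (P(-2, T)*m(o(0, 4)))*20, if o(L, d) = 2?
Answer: 38400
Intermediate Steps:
j = -16 (j = 4*(-4) = -16)
P(Y, Z) = (-2 + Y)*(Y + Z)
m(E) = 80 (m(E) = -5*(-16) = 80)
(P(-2, T)*m(o(0, 4)))*20 = (((-2)² - 2*(-2) - 2*(-4) - 2*(-4))*80)*20 = ((4 + 4 + 8 + 8)*80)*20 = (24*80)*20 = 1920*20 = 38400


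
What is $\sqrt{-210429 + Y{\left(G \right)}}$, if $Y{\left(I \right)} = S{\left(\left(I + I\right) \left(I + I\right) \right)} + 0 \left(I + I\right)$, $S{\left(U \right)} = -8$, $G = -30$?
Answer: $i \sqrt{210437} \approx 458.73 i$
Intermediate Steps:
$Y{\left(I \right)} = -8$ ($Y{\left(I \right)} = -8 + 0 \left(I + I\right) = -8 + 0 \cdot 2 I = -8 + 0 = -8$)
$\sqrt{-210429 + Y{\left(G \right)}} = \sqrt{-210429 - 8} = \sqrt{-210437} = i \sqrt{210437}$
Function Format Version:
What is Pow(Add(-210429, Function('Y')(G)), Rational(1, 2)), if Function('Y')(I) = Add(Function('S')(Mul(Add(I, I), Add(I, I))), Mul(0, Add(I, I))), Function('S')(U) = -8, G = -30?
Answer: Mul(I, Pow(210437, Rational(1, 2))) ≈ Mul(458.73, I)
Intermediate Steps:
Function('Y')(I) = -8 (Function('Y')(I) = Add(-8, Mul(0, Add(I, I))) = Add(-8, Mul(0, Mul(2, I))) = Add(-8, 0) = -8)
Pow(Add(-210429, Function('Y')(G)), Rational(1, 2)) = Pow(Add(-210429, -8), Rational(1, 2)) = Pow(-210437, Rational(1, 2)) = Mul(I, Pow(210437, Rational(1, 2)))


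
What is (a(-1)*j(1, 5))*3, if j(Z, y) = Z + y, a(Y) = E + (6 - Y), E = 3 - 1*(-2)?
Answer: 216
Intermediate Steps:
E = 5 (E = 3 + 2 = 5)
a(Y) = 11 - Y (a(Y) = 5 + (6 - Y) = 11 - Y)
(a(-1)*j(1, 5))*3 = ((11 - 1*(-1))*(1 + 5))*3 = ((11 + 1)*6)*3 = (12*6)*3 = 72*3 = 216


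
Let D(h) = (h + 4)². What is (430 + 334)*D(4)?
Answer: 48896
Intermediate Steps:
D(h) = (4 + h)²
(430 + 334)*D(4) = (430 + 334)*(4 + 4)² = 764*8² = 764*64 = 48896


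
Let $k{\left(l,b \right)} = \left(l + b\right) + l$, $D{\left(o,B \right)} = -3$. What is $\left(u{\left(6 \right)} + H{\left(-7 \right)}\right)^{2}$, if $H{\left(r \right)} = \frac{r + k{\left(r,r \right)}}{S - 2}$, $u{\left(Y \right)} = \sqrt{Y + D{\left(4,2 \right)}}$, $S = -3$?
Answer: $\frac{859}{25} + \frac{56 \sqrt{3}}{5} \approx 53.759$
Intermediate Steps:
$k{\left(l,b \right)} = b + 2 l$ ($k{\left(l,b \right)} = \left(b + l\right) + l = b + 2 l$)
$u{\left(Y \right)} = \sqrt{-3 + Y}$ ($u{\left(Y \right)} = \sqrt{Y - 3} = \sqrt{-3 + Y}$)
$H{\left(r \right)} = - \frac{4 r}{5}$ ($H{\left(r \right)} = \frac{r + \left(r + 2 r\right)}{-3 - 2} = \frac{r + 3 r}{-5} = 4 r \left(- \frac{1}{5}\right) = - \frac{4 r}{5}$)
$\left(u{\left(6 \right)} + H{\left(-7 \right)}\right)^{2} = \left(\sqrt{-3 + 6} - - \frac{28}{5}\right)^{2} = \left(\sqrt{3} + \frac{28}{5}\right)^{2} = \left(\frac{28}{5} + \sqrt{3}\right)^{2}$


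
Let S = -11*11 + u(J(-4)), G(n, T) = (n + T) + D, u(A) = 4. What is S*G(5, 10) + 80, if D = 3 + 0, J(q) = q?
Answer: -2026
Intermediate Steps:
D = 3
G(n, T) = 3 + T + n (G(n, T) = (n + T) + 3 = (T + n) + 3 = 3 + T + n)
S = -117 (S = -11*11 + 4 = -121 + 4 = -117)
S*G(5, 10) + 80 = -117*(3 + 10 + 5) + 80 = -117*18 + 80 = -2106 + 80 = -2026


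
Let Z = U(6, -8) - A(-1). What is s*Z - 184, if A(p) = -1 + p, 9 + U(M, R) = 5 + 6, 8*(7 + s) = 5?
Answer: -419/2 ≈ -209.50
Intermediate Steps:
s = -51/8 (s = -7 + (⅛)*5 = -7 + 5/8 = -51/8 ≈ -6.3750)
U(M, R) = 2 (U(M, R) = -9 + (5 + 6) = -9 + 11 = 2)
Z = 4 (Z = 2 - (-1 - 1) = 2 - 1*(-2) = 2 + 2 = 4)
s*Z - 184 = -51/8*4 - 184 = -51/2 - 184 = -419/2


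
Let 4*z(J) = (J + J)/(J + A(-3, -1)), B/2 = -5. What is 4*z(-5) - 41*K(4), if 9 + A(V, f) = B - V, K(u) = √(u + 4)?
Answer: 10/21 - 82*√2 ≈ -115.49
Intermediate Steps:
B = -10 (B = 2*(-5) = -10)
K(u) = √(4 + u)
A(V, f) = -19 - V (A(V, f) = -9 + (-10 - V) = -19 - V)
z(J) = J/(2*(-16 + J)) (z(J) = ((J + J)/(J + (-19 - 1*(-3))))/4 = ((2*J)/(J + (-19 + 3)))/4 = ((2*J)/(J - 16))/4 = ((2*J)/(-16 + J))/4 = (2*J/(-16 + J))/4 = J/(2*(-16 + J)))
4*z(-5) - 41*K(4) = 4*((½)*(-5)/(-16 - 5)) - 41*√(4 + 4) = 4*((½)*(-5)/(-21)) - 82*√2 = 4*((½)*(-5)*(-1/21)) - 82*√2 = 4*(5/42) - 82*√2 = 10/21 - 82*√2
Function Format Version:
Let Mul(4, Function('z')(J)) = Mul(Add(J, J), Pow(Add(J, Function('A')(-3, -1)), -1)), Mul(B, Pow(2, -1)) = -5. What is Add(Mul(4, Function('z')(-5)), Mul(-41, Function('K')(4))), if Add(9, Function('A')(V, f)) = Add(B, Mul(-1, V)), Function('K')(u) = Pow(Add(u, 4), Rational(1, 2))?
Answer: Add(Rational(10, 21), Mul(-82, Pow(2, Rational(1, 2)))) ≈ -115.49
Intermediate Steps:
B = -10 (B = Mul(2, -5) = -10)
Function('K')(u) = Pow(Add(4, u), Rational(1, 2))
Function('A')(V, f) = Add(-19, Mul(-1, V)) (Function('A')(V, f) = Add(-9, Add(-10, Mul(-1, V))) = Add(-19, Mul(-1, V)))
Function('z')(J) = Mul(Rational(1, 2), J, Pow(Add(-16, J), -1)) (Function('z')(J) = Mul(Rational(1, 4), Mul(Add(J, J), Pow(Add(J, Add(-19, Mul(-1, -3))), -1))) = Mul(Rational(1, 4), Mul(Mul(2, J), Pow(Add(J, Add(-19, 3)), -1))) = Mul(Rational(1, 4), Mul(Mul(2, J), Pow(Add(J, -16), -1))) = Mul(Rational(1, 4), Mul(Mul(2, J), Pow(Add(-16, J), -1))) = Mul(Rational(1, 4), Mul(2, J, Pow(Add(-16, J), -1))) = Mul(Rational(1, 2), J, Pow(Add(-16, J), -1)))
Add(Mul(4, Function('z')(-5)), Mul(-41, Function('K')(4))) = Add(Mul(4, Mul(Rational(1, 2), -5, Pow(Add(-16, -5), -1))), Mul(-41, Pow(Add(4, 4), Rational(1, 2)))) = Add(Mul(4, Mul(Rational(1, 2), -5, Pow(-21, -1))), Mul(-41, Pow(8, Rational(1, 2)))) = Add(Mul(4, Mul(Rational(1, 2), -5, Rational(-1, 21))), Mul(-41, Mul(2, Pow(2, Rational(1, 2))))) = Add(Mul(4, Rational(5, 42)), Mul(-82, Pow(2, Rational(1, 2)))) = Add(Rational(10, 21), Mul(-82, Pow(2, Rational(1, 2))))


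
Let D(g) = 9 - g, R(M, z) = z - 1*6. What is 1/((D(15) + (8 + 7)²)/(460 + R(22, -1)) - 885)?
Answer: -151/133562 ≈ -0.0011306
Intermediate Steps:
R(M, z) = -6 + z (R(M, z) = z - 6 = -6 + z)
1/((D(15) + (8 + 7)²)/(460 + R(22, -1)) - 885) = 1/(((9 - 1*15) + (8 + 7)²)/(460 + (-6 - 1)) - 885) = 1/(((9 - 15) + 15²)/(460 - 7) - 885) = 1/((-6 + 225)/453 - 885) = 1/(219*(1/453) - 885) = 1/(73/151 - 885) = 1/(-133562/151) = -151/133562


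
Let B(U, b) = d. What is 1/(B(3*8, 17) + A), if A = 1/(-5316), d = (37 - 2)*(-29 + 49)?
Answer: 5316/3721199 ≈ 0.0014286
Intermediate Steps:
d = 700 (d = 35*20 = 700)
B(U, b) = 700
A = -1/5316 ≈ -0.00018811
1/(B(3*8, 17) + A) = 1/(700 - 1/5316) = 1/(3721199/5316) = 5316/3721199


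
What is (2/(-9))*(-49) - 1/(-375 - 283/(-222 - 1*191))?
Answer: 15153733/1391328 ≈ 10.892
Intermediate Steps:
(2/(-9))*(-49) - 1/(-375 - 283/(-222 - 1*191)) = (2*(-1/9))*(-49) - 1/(-375 - 283/(-222 - 191)) = -2/9*(-49) - 1/(-375 - 283/(-413)) = 98/9 - 1/(-375 - 283*(-1/413)) = 98/9 - 1/(-375 + 283/413) = 98/9 - 1/(-154592/413) = 98/9 - 1*(-413/154592) = 98/9 + 413/154592 = 15153733/1391328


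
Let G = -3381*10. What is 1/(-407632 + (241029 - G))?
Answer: -1/132793 ≈ -7.5305e-6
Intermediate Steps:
G = -33810
1/(-407632 + (241029 - G)) = 1/(-407632 + (241029 - 1*(-33810))) = 1/(-407632 + (241029 + 33810)) = 1/(-407632 + 274839) = 1/(-132793) = -1/132793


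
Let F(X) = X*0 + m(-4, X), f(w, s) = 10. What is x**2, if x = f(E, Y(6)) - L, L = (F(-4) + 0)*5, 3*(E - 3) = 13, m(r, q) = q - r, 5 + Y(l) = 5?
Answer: 100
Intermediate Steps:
Y(l) = 0 (Y(l) = -5 + 5 = 0)
E = 22/3 (E = 3 + (1/3)*13 = 3 + 13/3 = 22/3 ≈ 7.3333)
F(X) = 4 + X (F(X) = X*0 + (X - 1*(-4)) = 0 + (X + 4) = 0 + (4 + X) = 4 + X)
L = 0 (L = ((4 - 4) + 0)*5 = (0 + 0)*5 = 0*5 = 0)
x = 10 (x = 10 - 1*0 = 10 + 0 = 10)
x**2 = 10**2 = 100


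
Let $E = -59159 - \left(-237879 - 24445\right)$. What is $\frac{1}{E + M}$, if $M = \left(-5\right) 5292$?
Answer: $\frac{1}{176705} \approx 5.6592 \cdot 10^{-6}$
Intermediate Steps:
$M = -26460$
$E = 203165$ ($E = -59159 - \left(-237879 - 24445\right) = -59159 - -262324 = -59159 + 262324 = 203165$)
$\frac{1}{E + M} = \frac{1}{203165 - 26460} = \frac{1}{176705}$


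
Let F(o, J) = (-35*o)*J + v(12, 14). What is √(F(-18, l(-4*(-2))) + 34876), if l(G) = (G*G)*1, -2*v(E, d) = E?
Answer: √75190 ≈ 274.21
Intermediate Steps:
v(E, d) = -E/2
l(G) = G² (l(G) = G²*1 = G²)
F(o, J) = -6 - 35*J*o (F(o, J) = (-35*o)*J - ½*12 = -35*J*o - 6 = -6 - 35*J*o)
√(F(-18, l(-4*(-2))) + 34876) = √((-6 - 35*(-4*(-2))²*(-18)) + 34876) = √((-6 - 35*8²*(-18)) + 34876) = √((-6 - 35*64*(-18)) + 34876) = √((-6 + 40320) + 34876) = √(40314 + 34876) = √75190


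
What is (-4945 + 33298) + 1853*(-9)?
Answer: 11676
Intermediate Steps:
(-4945 + 33298) + 1853*(-9) = 28353 - 16677 = 11676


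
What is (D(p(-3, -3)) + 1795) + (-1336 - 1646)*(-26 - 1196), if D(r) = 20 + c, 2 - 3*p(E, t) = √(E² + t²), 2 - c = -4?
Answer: 3645825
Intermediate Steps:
c = 6 (c = 2 - 1*(-4) = 2 + 4 = 6)
p(E, t) = ⅔ - √(E² + t²)/3
D(r) = 26 (D(r) = 20 + 6 = 26)
(D(p(-3, -3)) + 1795) + (-1336 - 1646)*(-26 - 1196) = (26 + 1795) + (-1336 - 1646)*(-26 - 1196) = 1821 - 2982*(-1222) = 1821 + 3644004 = 3645825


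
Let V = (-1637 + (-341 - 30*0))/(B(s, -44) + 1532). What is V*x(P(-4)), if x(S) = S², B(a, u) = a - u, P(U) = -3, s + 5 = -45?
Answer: -8901/763 ≈ -11.666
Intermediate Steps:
s = -50 (s = -5 - 45 = -50)
V = -989/763 (V = (-1637 + (-341 - 30*0))/((-50 - 1*(-44)) + 1532) = (-1637 + (-341 - 1*0))/((-50 + 44) + 1532) = (-1637 + (-341 + 0))/(-6 + 1532) = (-1637 - 341)/1526 = -1978*1/1526 = -989/763 ≈ -1.2962)
V*x(P(-4)) = -989/763*(-3)² = -989/763*9 = -8901/763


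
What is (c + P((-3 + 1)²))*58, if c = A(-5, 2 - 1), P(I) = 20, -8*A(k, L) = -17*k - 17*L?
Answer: 667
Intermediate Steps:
A(k, L) = 17*L/8 + 17*k/8 (A(k, L) = -(-17*k - 17*L)/8 = -(-17*L - 17*k)/8 = 17*L/8 + 17*k/8)
c = -17/2 (c = 17*(2 - 1)/8 + (17/8)*(-5) = (17/8)*1 - 85/8 = 17/8 - 85/8 = -17/2 ≈ -8.5000)
(c + P((-3 + 1)²))*58 = (-17/2 + 20)*58 = (23/2)*58 = 667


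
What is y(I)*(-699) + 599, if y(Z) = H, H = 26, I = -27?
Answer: -17575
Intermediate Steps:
y(Z) = 26
y(I)*(-699) + 599 = 26*(-699) + 599 = -18174 + 599 = -17575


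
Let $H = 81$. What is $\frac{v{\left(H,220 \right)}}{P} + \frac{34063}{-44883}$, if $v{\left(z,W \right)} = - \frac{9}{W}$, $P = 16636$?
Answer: $- \frac{124668258907}{164268189360} \approx -0.75893$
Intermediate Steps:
$\frac{v{\left(H,220 \right)}}{P} + \frac{34063}{-44883} = \frac{\left(-9\right) \frac{1}{220}}{16636} + \frac{34063}{-44883} = \left(-9\right) \frac{1}{220} \cdot \frac{1}{16636} + 34063 \left(- \frac{1}{44883}\right) = \left(- \frac{9}{220}\right) \frac{1}{16636} - \frac{34063}{44883} = - \frac{9}{3659920} - \frac{34063}{44883} = - \frac{124668258907}{164268189360}$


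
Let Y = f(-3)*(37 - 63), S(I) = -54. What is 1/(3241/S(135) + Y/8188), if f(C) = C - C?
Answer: -54/3241 ≈ -0.016662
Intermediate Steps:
f(C) = 0
Y = 0 (Y = 0*(37 - 63) = 0*(-26) = 0)
1/(3241/S(135) + Y/8188) = 1/(3241/(-54) + 0/8188) = 1/(3241*(-1/54) + 0*(1/8188)) = 1/(-3241/54 + 0) = 1/(-3241/54) = -54/3241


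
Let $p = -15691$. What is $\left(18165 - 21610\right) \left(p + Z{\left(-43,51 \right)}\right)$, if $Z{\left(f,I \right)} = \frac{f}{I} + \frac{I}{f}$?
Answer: $\frac{118559030785}{2193} \approx 5.4062 \cdot 10^{7}$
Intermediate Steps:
$Z{\left(f,I \right)} = \frac{I}{f} + \frac{f}{I}$
$\left(18165 - 21610\right) \left(p + Z{\left(-43,51 \right)}\right) = \left(18165 - 21610\right) \left(-15691 + \left(\frac{51}{-43} - \frac{43}{51}\right)\right) = - 3445 \left(-15691 + \left(51 \left(- \frac{1}{43}\right) - \frac{43}{51}\right)\right) = - 3445 \left(-15691 - \frac{4450}{2193}\right) = \left(-3445\right) \left(- \frac{34414813}{2193}\right) = \frac{118559030785}{2193}$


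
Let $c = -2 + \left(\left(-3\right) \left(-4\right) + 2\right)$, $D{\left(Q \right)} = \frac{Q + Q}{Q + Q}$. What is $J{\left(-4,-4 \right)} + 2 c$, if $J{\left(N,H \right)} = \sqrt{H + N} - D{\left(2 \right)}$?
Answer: $23 + 2 i \sqrt{2} \approx 23.0 + 2.8284 i$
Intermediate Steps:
$D{\left(Q \right)} = 1$ ($D{\left(Q \right)} = \frac{2 Q}{2 Q} = 2 Q \frac{1}{2 Q} = 1$)
$J{\left(N,H \right)} = -1 + \sqrt{H + N}$ ($J{\left(N,H \right)} = \sqrt{H + N} - 1 = -1 + \sqrt{H + N}$)
$c = 12$ ($c = -2 + \left(12 + 2\right) = -2 + 14 = 12$)
$J{\left(-4,-4 \right)} + 2 c = \left(-1 + \sqrt{-4 - 4}\right) + 2 \cdot 12 = \left(-1 + \sqrt{-8}\right) + 24 = \left(-1 + 2 i \sqrt{2}\right) + 24 = 23 + 2 i \sqrt{2}$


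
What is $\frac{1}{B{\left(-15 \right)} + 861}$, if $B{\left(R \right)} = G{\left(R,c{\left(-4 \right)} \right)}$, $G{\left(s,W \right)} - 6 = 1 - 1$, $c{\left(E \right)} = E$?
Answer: $\frac{1}{867} \approx 0.0011534$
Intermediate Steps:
$G{\left(s,W \right)} = 6$ ($G{\left(s,W \right)} = 6 + \left(1 - 1\right) = 6 + 0 = 6$)
$B{\left(R \right)} = 6$
$\frac{1}{B{\left(-15 \right)} + 861} = \frac{1}{6 + 861} = \frac{1}{867}$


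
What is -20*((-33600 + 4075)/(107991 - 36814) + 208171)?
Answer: -296339154840/71177 ≈ -4.1634e+6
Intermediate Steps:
-20*((-33600 + 4075)/(107991 - 36814) + 208171) = -20*(-29525/71177 + 208171) = -20*14816957742/71177 = -296339154840/71177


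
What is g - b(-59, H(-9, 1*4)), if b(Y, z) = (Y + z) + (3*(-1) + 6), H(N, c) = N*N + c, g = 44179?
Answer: 44150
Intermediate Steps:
H(N, c) = c + N**2 (H(N, c) = N**2 + c = c + N**2)
b(Y, z) = 3 + Y + z (b(Y, z) = (Y + z) + (-3 + 6) = (Y + z) + 3 = 3 + Y + z)
g - b(-59, H(-9, 1*4)) = 44179 - (3 - 59 + (1*4 + (-9)**2)) = 44179 - (3 - 59 + (4 + 81)) = 44179 - (3 - 59 + 85) = 44179 - 1*29 = 44179 - 29 = 44150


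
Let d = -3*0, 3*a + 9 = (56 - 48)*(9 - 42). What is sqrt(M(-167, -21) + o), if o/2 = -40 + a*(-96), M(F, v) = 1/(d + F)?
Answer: sqrt(485045321)/167 ≈ 131.88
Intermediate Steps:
a = -91 (a = -3 + ((56 - 48)*(9 - 42))/3 = -3 + (8*(-33))/3 = -3 + (1/3)*(-264) = -3 - 88 = -91)
d = 0
M(F, v) = 1/F (M(F, v) = 1/(0 + F) = 1/F)
o = 17392 (o = 2*(-40 - 91*(-96)) = 2*(-40 + 8736) = 2*8696 = 17392)
sqrt(M(-167, -21) + o) = sqrt(1/(-167) + 17392) = sqrt(-1/167 + 17392) = sqrt(2904463/167) = sqrt(485045321)/167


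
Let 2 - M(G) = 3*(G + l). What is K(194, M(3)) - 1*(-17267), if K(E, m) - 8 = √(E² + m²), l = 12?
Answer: 17275 + √39485 ≈ 17474.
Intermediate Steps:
M(G) = -34 - 3*G (M(G) = 2 - 3*(G + 12) = 2 - 3*(12 + G) = 2 - (36 + 3*G) = 2 + (-36 - 3*G) = -34 - 3*G)
K(E, m) = 8 + √(E² + m²)
K(194, M(3)) - 1*(-17267) = (8 + √(194² + (-34 - 3*3)²)) - 1*(-17267) = (8 + √(37636 + (-34 - 9)²)) + 17267 = (8 + √(37636 + (-43)²)) + 17267 = (8 + √(37636 + 1849)) + 17267 = (8 + √39485) + 17267 = 17275 + √39485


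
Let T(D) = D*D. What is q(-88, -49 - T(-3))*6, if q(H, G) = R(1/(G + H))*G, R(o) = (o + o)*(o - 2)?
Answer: -50982/5329 ≈ -9.5669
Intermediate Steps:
T(D) = D²
R(o) = 2*o*(-2 + o) (R(o) = (2*o)*(-2 + o) = 2*o*(-2 + o))
q(H, G) = 2*G*(-2 + 1/(G + H))/(G + H) (q(H, G) = (2*(-2 + 1/(G + H))/(G + H))*G = 2*G*(-2 + 1/(G + H))/(G + H))
q(-88, -49 - T(-3))*6 = -2*(-49 - 1*(-3)²)*(-1 + 2*(-49 - 1*(-3)²) + 2*(-88))/((-49 - 1*(-3)²) - 88)²*6 = -2*(-49 - 1*9)*(-1 + 2*(-49 - 1*9) - 176)/((-49 - 1*9) - 88)²*6 = -2*(-49 - 9)*(-1 + 2*(-49 - 9) - 176)/((-49 - 9) - 88)²*6 = -2*(-58)*(-1 + 2*(-58) - 176)/(-58 - 88)²*6 = -2*(-58)*(-1 - 116 - 176)/(-146)²*6 = -2*(-58)*1/21316*(-293)*6 = -8497/5329*6 = -50982/5329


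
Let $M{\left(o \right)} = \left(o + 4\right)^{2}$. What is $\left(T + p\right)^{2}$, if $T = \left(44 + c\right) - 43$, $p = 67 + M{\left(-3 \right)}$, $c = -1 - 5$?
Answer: $3969$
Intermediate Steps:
$M{\left(o \right)} = \left(4 + o\right)^{2}$
$c = -6$ ($c = -1 - 5 = -6$)
$p = 68$ ($p = 67 + \left(4 - 3\right)^{2} = 67 + 1^{2} = 67 + 1 = 68$)
$T = -5$ ($T = \left(44 - 6\right) - 43 = 38 - 43 = -5$)
$\left(T + p\right)^{2} = \left(-5 + 68\right)^{2} = 63^{2} = 3969$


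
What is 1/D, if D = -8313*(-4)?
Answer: 1/33252 ≈ 3.0073e-5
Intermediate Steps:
D = 33252
1/D = 1/33252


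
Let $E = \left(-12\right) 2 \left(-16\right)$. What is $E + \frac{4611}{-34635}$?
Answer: $\frac{4431743}{11545} \approx 383.87$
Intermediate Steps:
$E = 384$ ($E = \left(-24\right) \left(-16\right) = 384$)
$E + \frac{4611}{-34635} = 384 + \frac{4611}{-34635} = 384 + 4611 \left(- \frac{1}{34635}\right) = 384 - \frac{1537}{11545} = \frac{4431743}{11545}$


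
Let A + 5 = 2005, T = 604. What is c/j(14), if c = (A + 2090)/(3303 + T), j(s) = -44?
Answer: -2045/85954 ≈ -0.023792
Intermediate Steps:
A = 2000 (A = -5 + 2005 = 2000)
c = 4090/3907 (c = (2000 + 2090)/(3303 + 604) = 4090/3907 ≈ 1.0468)
c/j(14) = (4090/3907)/(-44) = (4090/3907)*(-1/44) = -2045/85954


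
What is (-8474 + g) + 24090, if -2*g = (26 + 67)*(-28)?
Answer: 16918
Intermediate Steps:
g = 1302 (g = -(26 + 67)*(-28)/2 = -93*(-28)/2 = -½*(-2604) = 1302)
(-8474 + g) + 24090 = (-8474 + 1302) + 24090 = -7172 + 24090 = 16918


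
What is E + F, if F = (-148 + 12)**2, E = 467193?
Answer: 485689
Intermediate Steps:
F = 18496 (F = (-136)**2 = 18496)
E + F = 467193 + 18496 = 485689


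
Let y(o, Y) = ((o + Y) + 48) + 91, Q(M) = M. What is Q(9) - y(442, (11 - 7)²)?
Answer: -588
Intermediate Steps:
y(o, Y) = 139 + Y + o (y(o, Y) = ((Y + o) + 48) + 91 = (48 + Y + o) + 91 = 139 + Y + o)
Q(9) - y(442, (11 - 7)²) = 9 - (139 + (11 - 7)² + 442) = 9 - (139 + 4² + 442) = 9 - (139 + 16 + 442) = 9 - 1*597 = 9 - 597 = -588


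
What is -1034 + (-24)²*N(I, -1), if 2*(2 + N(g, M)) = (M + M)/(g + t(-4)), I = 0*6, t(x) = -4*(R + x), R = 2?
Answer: -2258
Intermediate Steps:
t(x) = -8 - 4*x (t(x) = -4*(2 + x) = -8 - 4*x)
I = 0
N(g, M) = -2 + M/(8 + g) (N(g, M) = -2 + ((M + M)/(g + (-8 - 4*(-4))))/2 = -2 + ((2*M)/(g + (-8 + 16)))/2 = -2 + ((2*M)/(g + 8))/2 = -2 + ((2*M)/(8 + g))/2 = -2 + (2*M/(8 + g))/2 = -2 + M/(8 + g))
-1034 + (-24)²*N(I, -1) = -1034 + (-24)²*((-16 - 1 - 2*0)/(8 + 0)) = -1034 + 576*((-16 - 1 + 0)/8) = -1034 + 576*((⅛)*(-17)) = -1034 + 576*(-17/8) = -1034 - 1224 = -2258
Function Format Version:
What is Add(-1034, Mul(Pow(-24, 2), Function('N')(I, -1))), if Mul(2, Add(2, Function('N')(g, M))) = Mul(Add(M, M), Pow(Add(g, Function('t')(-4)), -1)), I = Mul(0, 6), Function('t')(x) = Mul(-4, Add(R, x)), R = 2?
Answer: -2258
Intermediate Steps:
Function('t')(x) = Add(-8, Mul(-4, x)) (Function('t')(x) = Mul(-4, Add(2, x)) = Add(-8, Mul(-4, x)))
I = 0
Function('N')(g, M) = Add(-2, Mul(M, Pow(Add(8, g), -1))) (Function('N')(g, M) = Add(-2, Mul(Rational(1, 2), Mul(Add(M, M), Pow(Add(g, Add(-8, Mul(-4, -4))), -1)))) = Add(-2, Mul(Rational(1, 2), Mul(Mul(2, M), Pow(Add(g, Add(-8, 16)), -1)))) = Add(-2, Mul(Rational(1, 2), Mul(Mul(2, M), Pow(Add(g, 8), -1)))) = Add(-2, Mul(Rational(1, 2), Mul(Mul(2, M), Pow(Add(8, g), -1)))) = Add(-2, Mul(Rational(1, 2), Mul(2, M, Pow(Add(8, g), -1)))) = Add(-2, Mul(M, Pow(Add(8, g), -1))))
Add(-1034, Mul(Pow(-24, 2), Function('N')(I, -1))) = Add(-1034, Mul(Pow(-24, 2), Mul(Pow(Add(8, 0), -1), Add(-16, -1, Mul(-2, 0))))) = Add(-1034, Mul(576, Mul(Pow(8, -1), Add(-16, -1, 0)))) = Add(-1034, Mul(576, Mul(Rational(1, 8), -17))) = Add(-1034, Mul(576, Rational(-17, 8))) = Add(-1034, -1224) = -2258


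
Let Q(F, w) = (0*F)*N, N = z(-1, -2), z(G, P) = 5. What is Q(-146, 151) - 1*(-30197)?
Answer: 30197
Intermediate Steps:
N = 5
Q(F, w) = 0 (Q(F, w) = (0*F)*5 = 0*5 = 0)
Q(-146, 151) - 1*(-30197) = 0 - 1*(-30197) = 0 + 30197 = 30197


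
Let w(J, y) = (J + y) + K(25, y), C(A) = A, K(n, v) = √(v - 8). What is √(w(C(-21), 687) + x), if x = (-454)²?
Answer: √(206782 + √679) ≈ 454.76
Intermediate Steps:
K(n, v) = √(-8 + v)
w(J, y) = J + y + √(-8 + y) (w(J, y) = (J + y) + √(-8 + y) = J + y + √(-8 + y))
x = 206116
√(w(C(-21), 687) + x) = √((-21 + 687 + √(-8 + 687)) + 206116) = √((-21 + 687 + √679) + 206116) = √((666 + √679) + 206116) = √(206782 + √679)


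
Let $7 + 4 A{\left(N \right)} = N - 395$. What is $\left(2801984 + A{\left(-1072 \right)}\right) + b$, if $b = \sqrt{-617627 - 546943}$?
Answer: $\frac{5603231}{2} + i \sqrt{1164570} \approx 2.8016 \cdot 10^{6} + 1079.2 i$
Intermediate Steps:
$b = i \sqrt{1164570}$ ($b = \sqrt{-1164570} = i \sqrt{1164570} \approx 1079.2 i$)
$A{\left(N \right)} = - \frac{201}{2} + \frac{N}{4}$ ($A{\left(N \right)} = - \frac{7}{4} + \frac{N - 395}{4} = - \frac{7}{4} + \frac{-395 + N}{4} = - \frac{7}{4} + \left(- \frac{395}{4} + \frac{N}{4}\right) = - \frac{201}{2} + \frac{N}{4}$)
$\left(2801984 + A{\left(-1072 \right)}\right) + b = \left(2801984 + \left(- \frac{201}{2} + \frac{1}{4} \left(-1072\right)\right)\right) + i \sqrt{1164570} = \left(2801984 - \frac{737}{2}\right) + i \sqrt{1164570} = \frac{5603231}{2} + i \sqrt{1164570}$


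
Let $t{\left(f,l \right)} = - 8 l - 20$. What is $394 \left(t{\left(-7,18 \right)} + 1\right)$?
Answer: $-64222$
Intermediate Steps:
$t{\left(f,l \right)} = -20 - 8 l$
$394 \left(t{\left(-7,18 \right)} + 1\right) = 394 \left(\left(-20 - 144\right) + 1\right) = 394 \left(-164 + 1\right) = 394 \left(-163\right) = -64222$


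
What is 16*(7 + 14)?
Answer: 336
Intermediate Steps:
16*(7 + 14) = 16*21 = 336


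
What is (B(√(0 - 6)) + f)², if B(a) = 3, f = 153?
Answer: 24336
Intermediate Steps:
(B(√(0 - 6)) + f)² = (3 + 153)² = 156² = 24336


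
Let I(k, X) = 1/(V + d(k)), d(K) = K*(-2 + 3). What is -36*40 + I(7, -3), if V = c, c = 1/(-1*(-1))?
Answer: -11519/8 ≈ -1439.9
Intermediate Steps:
c = 1 (c = 1/1 = 1)
d(K) = K (d(K) = K*1 = K)
V = 1
I(k, X) = 1/(1 + k)
-36*40 + I(7, -3) = -36*40 + 1/(1 + 7) = -1440 + 1/8 = -1440 + ⅛ = -11519/8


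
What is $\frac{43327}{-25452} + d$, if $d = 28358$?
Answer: $\frac{721724489}{25452} \approx 28356.0$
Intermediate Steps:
$\frac{43327}{-25452} + d = \frac{43327}{-25452} + 28358 = 43327 \left(- \frac{1}{25452}\right) + 28358 = - \frac{43327}{25452} + 28358 = \frac{721724489}{25452}$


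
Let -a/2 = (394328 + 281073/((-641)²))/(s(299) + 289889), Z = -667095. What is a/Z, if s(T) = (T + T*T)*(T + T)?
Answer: 324044328082/14782166944548429855 ≈ 2.1921e-8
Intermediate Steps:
s(T) = 2*T*(T + T²) (s(T) = (T + T²)*(2*T) = 2*T*(T + T²))
a = -324044328082/22159013250809 (a = -2*(394328 + 281073/((-641)²))/(2*299²*(1 + 299) + 289889) = -2*(394328 + 281073/410881)/(2*89401*300 + 289889) = -2*(394328 + 281073*(1/410881))/(53640600 + 289889) = -2*(394328 + 281073/410881)/53930489 = -324044328082/(410881*53930489) = -2*162022164041/22159013250809 = -324044328082/22159013250809 ≈ -0.014624)
a/Z = -324044328082/22159013250809/(-667095) = -324044328082/22159013250809*(-1/667095) = 324044328082/14782166944548429855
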